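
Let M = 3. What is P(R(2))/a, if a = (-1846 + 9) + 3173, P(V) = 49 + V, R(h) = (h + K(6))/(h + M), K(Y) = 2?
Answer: 249/6680 ≈ 0.037275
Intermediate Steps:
R(h) = (2 + h)/(3 + h) (R(h) = (h + 2)/(h + 3) = (2 + h)/(3 + h))
a = 1336 (a = -1837 + 3173 = 1336)
P(R(2))/a = (49 + (2 + 2)/(3 + 2))/1336 = (49 + 4/5)*(1/1336) = (249/5)*(1/1336) = 249/6680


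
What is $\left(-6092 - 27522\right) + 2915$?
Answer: $-30699$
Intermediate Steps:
$\left(-6092 - 27522\right) + 2915 = -33614 + 2915 = -30699$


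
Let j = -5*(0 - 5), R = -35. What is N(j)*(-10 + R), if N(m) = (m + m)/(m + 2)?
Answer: -250/3 ≈ -83.333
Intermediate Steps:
j = 25 (j = -5*(-5) = 25)
N(m) = 2*m/(2 + m) (N(m) = (2*m)/(2 + m) = 2*m/(2 + m))
N(j)*(-10 + R) = (2*25/(2 + 25))*(-10 - 35) = (2*25/27)*(-45) = (2*25*(1/27))*(-45) = (50/27)*(-45) = -250/3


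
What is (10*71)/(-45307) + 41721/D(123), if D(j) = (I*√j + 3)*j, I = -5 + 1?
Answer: -649093279/1213004311 - 55628*√123/80319 ≈ -8.2163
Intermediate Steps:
I = -4
D(j) = j*(3 - 4*√j) (D(j) = (-4*√j + 3)*j = (3 - 4*√j)*j = j*(3 - 4*√j))
(10*71)/(-45307) + 41721/D(123) = (10*71)/(-45307) + 41721/(-492*√123 + 3*123) = 710*(-1/45307) + 41721/(-492*√123 + 369) = -710/45307 + 41721/(-492*√123 + 369) = -710/45307 + 41721/(369 - 492*√123)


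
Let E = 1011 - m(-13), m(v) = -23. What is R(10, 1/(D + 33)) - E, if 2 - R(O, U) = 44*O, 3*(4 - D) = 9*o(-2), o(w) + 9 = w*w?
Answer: -1472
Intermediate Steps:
o(w) = -9 + w**2 (o(w) = -9 + w*w = -9 + w**2)
D = 19 (D = 4 - 3*(-9 + (-2)**2) = 4 - 3*(-9 + 4) = 4 - 3*(-5) = 4 - 1/3*(-45) = 4 + 15 = 19)
R(O, U) = 2 - 44*O
E = 1034 (E = 1011 - 1*(-23) = 1011 + 23 = 1034)
R(10, 1/(D + 33)) - E = (2 - 44*10) - 1*1034 = (2 - 440) - 1034 = -438 - 1034 = -1472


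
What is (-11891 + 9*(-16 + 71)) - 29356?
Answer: -40752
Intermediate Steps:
(-11891 + 9*(-16 + 71)) - 29356 = (-11891 + 9*55) - 29356 = (-11891 + 495) - 29356 = -11396 - 29356 = -40752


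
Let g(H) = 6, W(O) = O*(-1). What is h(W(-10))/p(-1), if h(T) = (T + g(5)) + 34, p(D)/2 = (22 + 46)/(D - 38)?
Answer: -975/68 ≈ -14.338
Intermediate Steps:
W(O) = -O
p(D) = 136/(-38 + D) (p(D) = 2*((22 + 46)/(D - 38)) = 2*(68/(-38 + D)) = 136/(-38 + D))
h(T) = 40 + T (h(T) = (T + 6) + 34 = (6 + T) + 34 = 40 + T)
h(W(-10))/p(-1) = (40 - 1*(-10))/((136/(-38 - 1))) = (40 + 10)/((136/(-39))) = 50/((136*(-1/39))) = 50/(-136/39) = 50*(-39/136) = -975/68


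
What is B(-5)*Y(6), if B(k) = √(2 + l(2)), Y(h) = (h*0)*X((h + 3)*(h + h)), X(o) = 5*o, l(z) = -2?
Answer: 0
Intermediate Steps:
Y(h) = 0 (Y(h) = (h*0)*(5*((h + 3)*(h + h))) = 0*(5*((3 + h)*(2*h))) = 0*(5*(2*h*(3 + h))) = 0*(10*h*(3 + h)) = 0)
B(k) = 0 (B(k) = √(2 - 2) = √0 = 0)
B(-5)*Y(6) = 0*0 = 0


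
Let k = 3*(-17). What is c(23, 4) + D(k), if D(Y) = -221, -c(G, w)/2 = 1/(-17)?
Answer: -3755/17 ≈ -220.88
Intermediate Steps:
c(G, w) = 2/17 (c(G, w) = -2/(-17) = -2*(-1/17) = 2/17)
k = -51
c(23, 4) + D(k) = 2/17 - 221 = -3755/17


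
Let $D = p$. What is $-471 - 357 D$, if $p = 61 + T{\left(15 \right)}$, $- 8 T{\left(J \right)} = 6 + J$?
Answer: $- \frac{170487}{8} \approx -21311.0$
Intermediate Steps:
$T{\left(J \right)} = - \frac{3}{4} - \frac{J}{8}$ ($T{\left(J \right)} = - \frac{6 + J}{8} = - \frac{3}{4} - \frac{J}{8}$)
$p = \frac{467}{8}$ ($p = 61 - \frac{21}{8} = \frac{467}{8} \approx 58.375$)
$D = \frac{467}{8} \approx 58.375$
$-471 - 357 D = -471 - \frac{166719}{8} = - \frac{170487}{8}$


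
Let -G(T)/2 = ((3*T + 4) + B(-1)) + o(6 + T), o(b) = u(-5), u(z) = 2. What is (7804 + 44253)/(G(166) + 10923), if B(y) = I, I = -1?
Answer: 52057/9917 ≈ 5.2493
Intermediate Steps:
B(y) = -1
o(b) = 2
G(T) = -10 - 6*T (G(T) = -2*(((3*T + 4) - 1) + 2) = -2*(((4 + 3*T) - 1) + 2) = -2*((3 + 3*T) + 2) = -2*(5 + 3*T) = -10 - 6*T)
(7804 + 44253)/(G(166) + 10923) = (7804 + 44253)/((-10 - 6*166) + 10923) = 52057/((-10 - 996) + 10923) = 52057/(-1006 + 10923) = 52057/9917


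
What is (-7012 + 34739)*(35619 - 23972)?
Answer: 322936369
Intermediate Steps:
(-7012 + 34739)*(35619 - 23972) = 27727*11647 = 322936369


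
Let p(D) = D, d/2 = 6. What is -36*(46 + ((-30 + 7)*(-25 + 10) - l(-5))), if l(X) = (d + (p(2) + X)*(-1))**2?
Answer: -5976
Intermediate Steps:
d = 12 (d = 2*6 = 12)
l(X) = (10 - X)**2 (l(X) = (12 + (2 + X)*(-1))**2 = (12 + (-2 - X))**2 = (10 - X)**2)
-36*(46 + ((-30 + 7)*(-25 + 10) - l(-5))) = -36*(46 + ((-30 + 7)*(-25 + 10) - (-10 - 5)**2)) = -36*(46 + (-23*(-15) - 1*(-15)**2)) = -36*(46 + (345 - 1*225)) = -36*(46 + (345 - 225)) = -36*(46 + 120) = -36*166 = -5976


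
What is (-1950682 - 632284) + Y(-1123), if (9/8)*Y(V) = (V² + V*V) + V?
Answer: -3077614/9 ≈ -3.4196e+5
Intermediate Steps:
Y(V) = 8*V/9 + 16*V²/9 (Y(V) = 8*((V² + V*V) + V)/9 = 8*((V² + V²) + V)/9 = 8*(2*V² + V)/9 = 8*(V + 2*V²)/9 = 8*V/9 + 16*V²/9)
(-1950682 - 632284) + Y(-1123) = (-1950682 - 632284) + (8/9)*(-1123)*(1 + 2*(-1123)) = -2582966 + (8/9)*(-1123)*(1 - 2246) = -2582966 + (8/9)*(-1123)*(-2245) = -2582966 + 20169080/9 = -3077614/9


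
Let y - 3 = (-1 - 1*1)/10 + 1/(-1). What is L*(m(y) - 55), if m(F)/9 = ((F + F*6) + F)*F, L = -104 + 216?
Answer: 499184/25 ≈ 19967.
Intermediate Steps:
y = 9/5 (y = 3 + ((-1 - 1*1)/10 + 1/(-1)) = 3 + ((-1 - 1)*(⅒) + 1*(-1)) = 3 + (-2*⅒ - 1) = 3 + (-⅕ - 1) = 3 - 6/5 = 9/5 ≈ 1.8000)
L = 112
m(F) = 72*F² (m(F) = 9*(((F + F*6) + F)*F) = 9*(((F + 6*F) + F)*F) = 9*((7*F + F)*F) = 9*((8*F)*F) = 9*(8*F²) = 72*F²)
L*(m(y) - 55) = 112*(72*(9/5)² - 55) = 112*(72*(81/25) - 55) = 112*(5832/25 - 55) = 112*(4457/25) = 499184/25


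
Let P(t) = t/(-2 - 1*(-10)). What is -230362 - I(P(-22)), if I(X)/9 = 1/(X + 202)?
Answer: -183598550/797 ≈ -2.3036e+5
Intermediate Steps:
P(t) = t/8 (P(t) = t/(-2 + 10) = t/8)
I(X) = 9/(202 + X) (I(X) = 9/(X + 202) = 9/(202 + X))
-230362 - I(P(-22)) = -230362 - 9/(202 + (1/8)*(-22)) = -230362 - 9/(202 - 11/4) = -230362 - 9/797/4 = -230362 - 9*4/797 = -230362 - 1*36/797 = -230362 - 36/797 = -183598550/797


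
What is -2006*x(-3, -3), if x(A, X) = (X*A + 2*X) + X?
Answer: 0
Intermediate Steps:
x(A, X) = 3*X + A*X (x(A, X) = (A*X + 2*X) + X = (2*X + A*X) + X = 3*X + A*X)
-2006*x(-3, -3) = -(-6018)*(3 - 3) = -(-6018)*0 = -2006*0 = 0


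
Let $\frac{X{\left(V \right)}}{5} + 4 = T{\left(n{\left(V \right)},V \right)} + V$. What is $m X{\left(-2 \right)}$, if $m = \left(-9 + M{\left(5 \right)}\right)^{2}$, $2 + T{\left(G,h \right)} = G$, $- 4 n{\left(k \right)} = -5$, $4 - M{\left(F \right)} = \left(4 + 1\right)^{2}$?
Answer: $-30375$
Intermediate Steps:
$M{\left(F \right)} = -21$ ($M{\left(F \right)} = 4 - \left(4 + 1\right)^{2} = 4 - 5^{2} = 4 - 25 = -21$)
$n{\left(k \right)} = \frac{5}{4}$ ($n{\left(k \right)} = \left(- \frac{1}{4}\right) \left(-5\right) = \frac{5}{4}$)
$T{\left(G,h \right)} = -2 + G$
$m = 900$ ($m = \left(-9 - 21\right)^{2} = \left(-30\right)^{2} = 900$)
$X{\left(V \right)} = - \frac{95}{4} + 5 V$ ($X{\left(V \right)} = -20 + 5 \left(\left(-2 + \frac{5}{4}\right) + V\right) = -20 + 5 \left(- \frac{3}{4} + V\right) = -20 + \left(- \frac{15}{4} + 5 V\right) = - \frac{95}{4} + 5 V$)
$m X{\left(-2 \right)} = 900 \left(- \frac{95}{4} + 5 \left(-2\right)\right) = 900 \left(- \frac{95}{4} - 10\right) = 900 \left(- \frac{135}{4}\right) = -30375$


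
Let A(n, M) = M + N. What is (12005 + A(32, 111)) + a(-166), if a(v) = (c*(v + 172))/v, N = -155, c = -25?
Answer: 992838/83 ≈ 11962.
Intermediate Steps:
a(v) = (-4300 - 25*v)/v (a(v) = (-25*(v + 172))/v = (-25*(172 + v))/v = (-4300 - 25*v)/v)
A(n, M) = -155 + M (A(n, M) = M - 155 = -155 + M)
(12005 + A(32, 111)) + a(-166) = (12005 + (-155 + 111)) + (-25 - 4300/(-166)) = (12005 - 44) + (-25 - 4300*(-1/166)) = 11961 + (-25 + 2150/83) = 11961 + 75/83 = 992838/83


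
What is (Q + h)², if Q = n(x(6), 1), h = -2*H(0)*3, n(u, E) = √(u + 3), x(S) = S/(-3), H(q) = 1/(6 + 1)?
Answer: 1/49 ≈ 0.020408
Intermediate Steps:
H(q) = ⅐ (H(q) = 1/7 = ⅐)
x(S) = -S/3 (x(S) = S*(-⅓) = -S/3)
n(u, E) = √(3 + u)
h = -6/7 (h = -2*⅐*3 = -2/7*3 = -6/7 ≈ -0.85714)
Q = 1 (Q = √(3 - ⅓*6) = √(3 - 2) = √1 = 1)
(Q + h)² = (1 - 6/7)² = (⅐)² = 1/49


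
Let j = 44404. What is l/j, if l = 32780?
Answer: 8195/11101 ≈ 0.73822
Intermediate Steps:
l/j = 32780/44404 = 32780*(1/44404) = 8195/11101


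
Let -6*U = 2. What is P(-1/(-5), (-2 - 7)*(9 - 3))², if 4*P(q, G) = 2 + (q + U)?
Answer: 49/225 ≈ 0.21778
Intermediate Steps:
U = -⅓ (U = -⅙*2 = -⅓ ≈ -0.33333)
P(q, G) = 5/12 + q/4 (P(q, G) = (2 + (q - ⅓))/4 = (2 + (-⅓ + q))/4 = (5/3 + q)/4 = 5/12 + q/4)
P(-1/(-5), (-2 - 7)*(9 - 3))² = (5/12 + (-1/(-5))/4)² = (5/12 + (-1*(-⅕))/4)² = (5/12 + (¼)*(⅕))² = (5/12 + 1/20)² = (7/15)² = 49/225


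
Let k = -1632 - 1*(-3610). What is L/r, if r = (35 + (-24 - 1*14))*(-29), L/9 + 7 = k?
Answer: 5913/29 ≈ 203.90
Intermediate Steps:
k = 1978 (k = -1632 + 3610 = 1978)
L = 17739 (L = -63 + 9*1978 = -63 + 17802 = 17739)
r = 87 (r = (35 + (-24 - 14))*(-29) = (35 - 38)*(-29) = -3*(-29) = 87)
L/r = 17739/87 = 17739*(1/87) = 5913/29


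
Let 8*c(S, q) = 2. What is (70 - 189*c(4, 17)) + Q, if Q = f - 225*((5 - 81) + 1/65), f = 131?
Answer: 897015/52 ≈ 17250.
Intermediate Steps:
c(S, q) = ¼ (c(S, q) = (⅛)*2 = ¼)
Q = 223958/13 (Q = 131 - 225*((5 - 81) + 1/65) = 131 - 225*(-76 + 1/65) = 131 - 225*(-4939/65) = 131 + 222255/13 = 223958/13 ≈ 17228.)
(70 - 189*c(4, 17)) + Q = (70 - 189*¼) + 223958/13 = (70 - 189/4) + 223958/13 = 91/4 + 223958/13 = 897015/52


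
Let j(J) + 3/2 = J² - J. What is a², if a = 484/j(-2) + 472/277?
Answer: 74193043456/6215049 ≈ 11938.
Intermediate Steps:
j(J) = -3/2 + J² - J (j(J) = -3/2 + (J² - J) = -3/2 + J² - J)
a = 272384/2493 (a = 484/(-3/2 + (-2)² - 1*(-2)) + 472/277 = 484/(-3/2 + 4 + 2) + 472*(1/277) = 484/(9/2) + 472/277 = 484*(2/9) + 472/277 = 968/9 + 472/277 = 272384/2493 ≈ 109.26)
a² = (272384/2493)² = 74193043456/6215049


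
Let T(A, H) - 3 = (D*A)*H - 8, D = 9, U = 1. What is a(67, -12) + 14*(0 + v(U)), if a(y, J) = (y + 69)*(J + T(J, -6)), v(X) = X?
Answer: 85830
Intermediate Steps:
T(A, H) = -5 + 9*A*H (T(A, H) = 3 + ((9*A)*H - 8) = 3 + (9*A*H - 8) = 3 + (-8 + 9*A*H) = -5 + 9*A*H)
a(y, J) = (-5 - 53*J)*(69 + y) (a(y, J) = (y + 69)*(J + (-5 + 9*J*(-6))) = (69 + y)*(J + (-5 - 54*J)) = (69 + y)*(-5 - 53*J) = (-5 - 53*J)*(69 + y))
a(67, -12) + 14*(0 + v(U)) = (-345 - 3657*(-12) - 5*67 - 53*(-12)*67) + 14*(0 + 1) = (-345 + 43884 - 335 + 42612) + 14*1 = 85816 + 14 = 85830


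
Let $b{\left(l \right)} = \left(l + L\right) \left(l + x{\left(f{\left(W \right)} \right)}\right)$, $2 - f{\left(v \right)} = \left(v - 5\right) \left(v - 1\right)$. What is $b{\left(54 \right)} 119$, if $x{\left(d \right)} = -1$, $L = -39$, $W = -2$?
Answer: $94605$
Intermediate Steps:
$f{\left(v \right)} = 2 - \left(-1 + v\right) \left(-5 + v\right)$ ($f{\left(v \right)} = 2 - \left(v - 5\right) \left(v - 1\right) = 2 - \left(-5 + v\right) \left(-1 + v\right) = 2 - \left(-1 + v\right) \left(-5 + v\right)$)
$b{\left(l \right)} = \left(-1 + l\right) \left(-39 + l\right)$ ($b{\left(l \right)} = \left(l - 39\right) \left(l - 1\right) = \left(-39 + l\right) \left(-1 + l\right) = \left(-1 + l\right) \left(-39 + l\right)$)
$b{\left(54 \right)} 119 = \left(39 + 54^{2} - 2160\right) 119 = \left(39 + 2916 - 2160\right) 119 = 795 \cdot 119 = 94605$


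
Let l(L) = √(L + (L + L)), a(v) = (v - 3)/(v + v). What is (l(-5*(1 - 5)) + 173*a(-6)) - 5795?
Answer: -22661/4 + 2*√15 ≈ -5657.5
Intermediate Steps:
a(v) = (-3 + v)/(2*v) (a(v) = (-3 + v)/((2*v)) = (-3 + v)*(1/(2*v)) = (-3 + v)/(2*v))
l(L) = √3*√L (l(L) = √(L + 2*L) = √(3*L) = √3*√L)
(l(-5*(1 - 5)) + 173*a(-6)) - 5795 = (√3*√(-5*(1 - 5)) + 173*((½)*(-3 - 6)/(-6))) - 5795 = (√3*√(-5*(-4)) + 173*((½)*(-⅙)*(-9))) - 5795 = (√3*√20 + 173*(¾)) - 5795 = (√3*(2*√5) + 519/4) - 5795 = (2*√15 + 519/4) - 5795 = (519/4 + 2*√15) - 5795 = -22661/4 + 2*√15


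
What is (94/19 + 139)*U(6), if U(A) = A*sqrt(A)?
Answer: 16410*sqrt(6)/19 ≈ 2115.6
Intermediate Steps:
U(A) = A**(3/2)
(94/19 + 139)*U(6) = (94/19 + 139)*6**(3/2) = (94*(1/19) + 139)*(6*sqrt(6)) = (94/19 + 139)*(6*sqrt(6)) = 2735*(6*sqrt(6))/19 = 16410*sqrt(6)/19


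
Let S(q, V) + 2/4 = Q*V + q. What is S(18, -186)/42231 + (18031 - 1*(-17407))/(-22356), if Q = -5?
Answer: -122949989/78676353 ≈ -1.5627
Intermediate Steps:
S(q, V) = -½ + q - 5*V (S(q, V) = -½ + (-5*V + q) = -½ + (q - 5*V) = -½ + q - 5*V)
S(18, -186)/42231 + (18031 - 1*(-17407))/(-22356) = (-½ + 18 - 5*(-186))/42231 + (18031 - 1*(-17407))/(-22356) = (-½ + 18 + 930)*(1/42231) + (18031 + 17407)*(-1/22356) = (1895/2)*(1/42231) + 35438*(-1/22356) = 1895/84462 - 17719/11178 = -122949989/78676353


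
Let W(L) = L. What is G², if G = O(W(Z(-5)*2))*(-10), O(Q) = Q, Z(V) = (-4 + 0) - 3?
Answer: 19600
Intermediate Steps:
Z(V) = -7 (Z(V) = -4 - 3 = -7)
G = 140 (G = -7*2*(-10) = -14*(-10) = 140)
G² = 140² = 19600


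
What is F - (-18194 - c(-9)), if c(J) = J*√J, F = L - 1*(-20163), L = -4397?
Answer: 33960 - 27*I ≈ 33960.0 - 27.0*I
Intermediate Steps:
F = 15766 (F = -4397 - 1*(-20163) = -4397 + 20163 = 15766)
c(J) = J^(3/2)
F - (-18194 - c(-9)) = 15766 - (-18194 - (-9)^(3/2)) = 15766 - (-18194 - (-27)*I) = 15766 - (-18194 + 27*I) = 15766 + (18194 - 27*I) = 33960 - 27*I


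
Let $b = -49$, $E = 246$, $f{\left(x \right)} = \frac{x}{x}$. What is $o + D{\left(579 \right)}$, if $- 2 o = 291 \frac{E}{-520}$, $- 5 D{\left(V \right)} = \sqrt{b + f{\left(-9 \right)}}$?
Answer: $\frac{35793}{520} - \frac{4 i \sqrt{3}}{5} \approx 68.833 - 1.3856 i$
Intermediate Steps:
$f{\left(x \right)} = 1$
$D{\left(V \right)} = - \frac{4 i \sqrt{3}}{5}$ ($D{\left(V \right)} = - \frac{\sqrt{-49 + 1}}{5} = - \frac{\sqrt{-48}}{5} = - \frac{4 i \sqrt{3}}{5}$)
$o = \frac{35793}{520}$ ($o = - \frac{291 \frac{246}{-520}}{2} = - \frac{291 \cdot 246 \left(- \frac{1}{520}\right)}{2} = - \frac{291 \left(- \frac{123}{260}\right)}{2} = \left(- \frac{1}{2}\right) \left(- \frac{35793}{260}\right) = \frac{35793}{520} \approx 68.833$)
$o + D{\left(579 \right)} = \frac{35793}{520} - \frac{4 i \sqrt{3}}{5}$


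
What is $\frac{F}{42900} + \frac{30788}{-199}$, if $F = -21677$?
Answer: $- \frac{1325118923}{8537100} \approx -155.22$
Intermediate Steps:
$\frac{F}{42900} + \frac{30788}{-199} = - \frac{21677}{42900} + \frac{30788}{-199} = \left(-21677\right) \frac{1}{42900} + 30788 \left(- \frac{1}{199}\right) = - \frac{21677}{42900} - \frac{30788}{199} = - \frac{1325118923}{8537100}$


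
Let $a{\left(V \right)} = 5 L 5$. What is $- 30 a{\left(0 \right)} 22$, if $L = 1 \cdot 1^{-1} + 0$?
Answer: $-16500$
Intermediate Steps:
$L = 1$ ($L = 1 \cdot 1 + 0 = 1 + 0 = 1$)
$a{\left(V \right)} = 25$ ($a{\left(V \right)} = 5 \cdot 1 \cdot 5 = 5 \cdot 5 = 25$)
$- 30 a{\left(0 \right)} 22 = \left(-30\right) 25 \cdot 22 = \left(-750\right) 22 = -16500$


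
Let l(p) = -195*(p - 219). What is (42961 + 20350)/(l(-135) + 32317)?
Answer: 63311/101347 ≈ 0.62469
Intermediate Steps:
l(p) = 42705 - 195*p (l(p) = -195*(-219 + p) = 42705 - 195*p)
(42961 + 20350)/(l(-135) + 32317) = (42961 + 20350)/((42705 - 195*(-135)) + 32317) = 63311/((42705 + 26325) + 32317) = 63311/(69030 + 32317) = 63311/101347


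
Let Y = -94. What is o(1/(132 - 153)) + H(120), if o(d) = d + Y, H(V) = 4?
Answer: -1891/21 ≈ -90.048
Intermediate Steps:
o(d) = -94 + d (o(d) = d - 94 = -94 + d)
o(1/(132 - 153)) + H(120) = (-94 + 1/(132 - 153)) + 4 = (-94 + 1/(-21)) + 4 = (-94 - 1/21) + 4 = -1975/21 + 4 = -1891/21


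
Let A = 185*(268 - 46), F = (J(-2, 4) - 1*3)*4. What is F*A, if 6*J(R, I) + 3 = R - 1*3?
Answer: -711880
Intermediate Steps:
J(R, I) = -1 + R/6 (J(R, I) = -½ + (R - 1*3)/6 = -½ + (R - 3)/6 = -½ + (-3 + R)/6 = -½ + (-½ + R/6) = -1 + R/6)
F = -52/3 (F = ((-1 + (⅙)*(-2)) - 1*3)*4 = ((-1 - ⅓) - 3)*4 = (-4/3 - 3)*4 = -13/3*4 = -52/3 ≈ -17.333)
A = 41070 (A = 185*222 = 41070)
F*A = -52/3*41070 = -711880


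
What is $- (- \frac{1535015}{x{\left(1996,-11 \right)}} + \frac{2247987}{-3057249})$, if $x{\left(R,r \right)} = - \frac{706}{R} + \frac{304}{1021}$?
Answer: $- \frac{1593963793728133801}{58109131743} \approx -2.7431 \cdot 10^{7}$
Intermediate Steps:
$x{\left(R,r \right)} = \frac{304}{1021} - \frac{706}{R}$ ($x{\left(R,r \right)} = - \frac{706}{R} + 304 \cdot \frac{1}{1021} = - \frac{706}{R} + \frac{304}{1021} = \frac{304}{1021} - \frac{706}{R}$)
$- (- \frac{1535015}{x{\left(1996,-11 \right)}} + \frac{2247987}{-3057249}) = - (- \frac{1535015}{\frac{304}{1021} - \frac{706}{1996}} + \frac{2247987}{-3057249}) = - (- \frac{1535015}{\frac{304}{1021} - \frac{353}{998}} + 2247987 \left(- \frac{1}{3057249}\right)) = - (- \frac{1535015}{\frac{304}{1021} - \frac{353}{998}} - \frac{749329}{1019083}) = - (- \frac{1535015}{- \frac{57021}{1018958}} - \frac{749329}{1019083}) = - (\left(-1535015\right) \left(- \frac{1018958}{57021}\right) - \frac{749329}{1019083}) = - (\frac{1564115814370}{57021} - \frac{749329}{1019083}) = \left(-1\right) \frac{1593963793728133801}{58109131743} = - \frac{1593963793728133801}{58109131743}$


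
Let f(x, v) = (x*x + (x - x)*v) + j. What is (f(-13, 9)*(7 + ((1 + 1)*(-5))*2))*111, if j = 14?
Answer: -264069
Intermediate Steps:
f(x, v) = 14 + x² (f(x, v) = (x*x + (x - x)*v) + 14 = (x² + 0*v) + 14 = (x² + 0) + 14 = x² + 14 = 14 + x²)
(f(-13, 9)*(7 + ((1 + 1)*(-5))*2))*111 = ((14 + (-13)²)*(7 + ((1 + 1)*(-5))*2))*111 = ((14 + 169)*(7 + (2*(-5))*2))*111 = (183*(7 - 10*2))*111 = (183*(7 - 20))*111 = (183*(-13))*111 = -2379*111 = -264069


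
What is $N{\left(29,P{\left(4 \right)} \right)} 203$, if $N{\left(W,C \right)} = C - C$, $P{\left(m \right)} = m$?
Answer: $0$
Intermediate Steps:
$N{\left(W,C \right)} = 0$
$N{\left(29,P{\left(4 \right)} \right)} 203 = 0 \cdot 203 = 0$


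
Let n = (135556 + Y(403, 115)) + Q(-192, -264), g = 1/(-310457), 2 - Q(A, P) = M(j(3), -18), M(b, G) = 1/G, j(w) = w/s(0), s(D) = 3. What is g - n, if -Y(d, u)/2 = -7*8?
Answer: -758154931895/5588226 ≈ -1.3567e+5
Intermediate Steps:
j(w) = w/3
Y(d, u) = 112 (Y(d, u) = -(-14)*8 = -2*(-56) = 112)
Q(A, P) = 37/18 (Q(A, P) = 2 - 1/(-18) = 2 - 1*(-1/18) = 2 + 1/18 = 37/18)
g = -1/310457 ≈ -3.2211e-6
n = 2442061/18 (n = (135556 + 112) + 37/18 = 135668 + 37/18 = 2442061/18 ≈ 1.3567e+5)
g - n = -1/310457 - 1*2442061/18 = -1/310457 - 2442061/18 = -758154931895/5588226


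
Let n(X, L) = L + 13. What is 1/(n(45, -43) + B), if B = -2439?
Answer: -1/2469 ≈ -0.00040502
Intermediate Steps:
n(X, L) = 13 + L
1/(n(45, -43) + B) = 1/((13 - 43) - 2439) = 1/(-30 - 2439) = 1/(-2469) = -1/2469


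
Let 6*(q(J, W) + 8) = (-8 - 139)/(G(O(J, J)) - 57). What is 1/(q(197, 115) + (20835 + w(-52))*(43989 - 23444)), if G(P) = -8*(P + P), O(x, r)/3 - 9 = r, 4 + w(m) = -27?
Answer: 19890/8501347441129 ≈ 2.3396e-9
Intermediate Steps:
w(m) = -31 (w(m) = -4 - 27 = -31)
O(x, r) = 27 + 3*r
G(P) = -16*P
q(J, W) = -8 - 49/(2*(-489 - 48*J)) (q(J, W) = -8 + ((-8 - 139)/(-16*(27 + 3*J) - 57))/6 = -8 + (-147/((-432 - 48*J) - 57))/6 = -8 + (-147/(-489 - 48*J))/6 = -8 - 49/(2*(-489 - 48*J)))
1/(q(197, 115) + (20835 + w(-52))*(43989 - 23444)) = 1/((-7775 - 768*197)/(6*(163 + 16*197)) + (20835 - 31)*(43989 - 23444)) = 1/((-7775 - 151296)/(6*(163 + 3152)) + 20804*20545) = 1/((⅙)*(-159071)/3315 + 427418180) = 1/((⅙)*(1/3315)*(-159071) + 427418180) = 1/(-159071/19890 + 427418180) = 1/(8501347441129/19890) = 19890/8501347441129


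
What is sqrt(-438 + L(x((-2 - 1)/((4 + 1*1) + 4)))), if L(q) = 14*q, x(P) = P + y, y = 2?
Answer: 2*I*sqrt(933)/3 ≈ 20.363*I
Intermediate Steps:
x(P) = 2 + P (x(P) = P + 2 = 2 + P)
sqrt(-438 + L(x((-2 - 1)/((4 + 1*1) + 4)))) = sqrt(-438 + 14*(2 + (-2 - 1)/((4 + 1*1) + 4))) = sqrt(-438 + 14*(2 - 3/((4 + 1) + 4))) = sqrt(-438 + 14*(2 - 3/(5 + 4))) = sqrt(-438 + 14*(2 - 3/9)) = sqrt(-438 + 14*(2 - 3*1/9)) = sqrt(-438 + 14*(2 - 1/3)) = sqrt(-438 + 14*(5/3)) = sqrt(-438 + 70/3) = sqrt(-1244/3) = 2*I*sqrt(933)/3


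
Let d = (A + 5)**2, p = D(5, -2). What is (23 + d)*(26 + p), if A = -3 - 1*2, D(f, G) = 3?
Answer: 667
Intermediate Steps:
p = 3
A = -5 (A = -3 - 2 = -5)
d = 0 (d = (-5 + 5)**2 = 0**2 = 0)
(23 + d)*(26 + p) = (23 + 0)*(26 + 3) = 23*29 = 667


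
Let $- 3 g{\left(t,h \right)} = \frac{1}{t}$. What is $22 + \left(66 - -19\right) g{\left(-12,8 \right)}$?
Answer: $\frac{877}{36} \approx 24.361$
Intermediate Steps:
$g{\left(t,h \right)} = - \frac{1}{3 t}$
$22 + \left(66 - -19\right) g{\left(-12,8 \right)} = 22 + \left(66 - -19\right) \left(- \frac{1}{3 \left(-12\right)}\right) = 22 + \left(66 + 19\right) \left(\left(- \frac{1}{3}\right) \left(- \frac{1}{12}\right)\right) = 22 + 85 \cdot \frac{1}{36} = 22 + \frac{85}{36} = \frac{877}{36}$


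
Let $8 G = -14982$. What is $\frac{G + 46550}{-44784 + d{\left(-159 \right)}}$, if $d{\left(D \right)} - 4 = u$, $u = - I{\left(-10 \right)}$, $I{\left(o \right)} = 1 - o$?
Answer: $- \frac{178709}{179164} \approx -0.99746$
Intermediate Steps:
$u = -11$ ($u = - (1 - -10) = - (1 + 10) = \left(-1\right) 11 = -11$)
$d{\left(D \right)} = -7$ ($d{\left(D \right)} = 4 - 11 = -7$)
$G = - \frac{7491}{4}$ ($G = \frac{1}{8} \left(-14982\right) = - \frac{7491}{4} \approx -1872.8$)
$\frac{G + 46550}{-44784 + d{\left(-159 \right)}} = \frac{- \frac{7491}{4} + 46550}{-44784 - 7} = \frac{178709}{4 \left(-44791\right)} = \frac{178709}{4} \left(- \frac{1}{44791}\right) = - \frac{178709}{179164}$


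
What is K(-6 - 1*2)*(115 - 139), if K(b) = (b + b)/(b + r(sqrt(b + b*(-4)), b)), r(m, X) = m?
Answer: -384/5 - 96*sqrt(6)/5 ≈ -123.83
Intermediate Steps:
K(b) = 2*b/(b + sqrt(3)*sqrt(-b)) (K(b) = (b + b)/(b + sqrt(b + b*(-4))) = (2*b)/(b + sqrt(b - 4*b)) = (2*b)/(b + sqrt(-3*b)) = (2*b)/(b + sqrt(3)*sqrt(-b)) = 2*b/(b + sqrt(3)*sqrt(-b)))
K(-6 - 1*2)*(115 - 139) = (2*(-6 - 1*2)/((-6 - 1*2) + sqrt(3)*sqrt(-(-6 - 1*2))))*(115 - 139) = (2*(-6 - 2)/((-6 - 2) + sqrt(3)*sqrt(-(-6 - 2))))*(-24) = (2*(-8)/(-8 + sqrt(3)*sqrt(-1*(-8))))*(-24) = (2*(-8)/(-8 + sqrt(3)*sqrt(8)))*(-24) = (2*(-8)/(-8 + sqrt(3)*(2*sqrt(2))))*(-24) = (2*(-8)/(-8 + 2*sqrt(6)))*(-24) = -16/(-8 + 2*sqrt(6))*(-24) = 384/(-8 + 2*sqrt(6))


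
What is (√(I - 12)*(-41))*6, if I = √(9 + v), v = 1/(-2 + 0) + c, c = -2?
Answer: -123*I*√(48 - 2*√26) ≈ -756.24*I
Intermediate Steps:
v = -5/2 (v = 1/(-2 + 0) - 2 = 1/(-2) - 2 = -½ - 2 = -5/2 ≈ -2.5000)
I = √26/2 (I = √(9 - 5/2) = √(13/2) = √26/2 ≈ 2.5495)
(√(I - 12)*(-41))*6 = (√(√26/2 - 12)*(-41))*6 = (√(-12 + √26/2)*(-41))*6 = -41*√(-12 + √26/2)*6 = -246*√(-12 + √26/2)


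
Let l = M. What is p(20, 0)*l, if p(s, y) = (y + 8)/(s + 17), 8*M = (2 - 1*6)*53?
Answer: -212/37 ≈ -5.7297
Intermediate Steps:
M = -53/2 (M = ((2 - 1*6)*53)/8 = ((2 - 6)*53)/8 = (-4*53)/8 = (1/8)*(-212) = -53/2 ≈ -26.500)
p(s, y) = (8 + y)/(17 + s)
l = -53/2 ≈ -26.500
p(20, 0)*l = ((8 + 0)/(17 + 20))*(-53/2) = (8/37)*(-53/2) = -212/37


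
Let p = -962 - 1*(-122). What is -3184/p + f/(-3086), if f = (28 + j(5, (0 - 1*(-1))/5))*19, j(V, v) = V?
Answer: 1162393/324030 ≈ 3.5873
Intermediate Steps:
p = -840 (p = -962 + 122 = -840)
f = 627 (f = (28 + 5)*19 = 33*19 = 627)
-3184/p + f/(-3086) = -3184/(-840) + 627/(-3086) = -3184*(-1/840) + 627*(-1/3086) = 398/105 - 627/3086 = 1162393/324030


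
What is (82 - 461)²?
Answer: 143641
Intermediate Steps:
(82 - 461)² = (-379)² = 143641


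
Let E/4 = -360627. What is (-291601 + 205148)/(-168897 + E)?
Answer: 86453/1611405 ≈ 0.053651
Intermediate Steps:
E = -1442508 (E = 4*(-360627) = -1442508)
(-291601 + 205148)/(-168897 + E) = (-291601 + 205148)/(-168897 - 1442508) = -86453/(-1611405) = -86453*(-1/1611405) = 86453/1611405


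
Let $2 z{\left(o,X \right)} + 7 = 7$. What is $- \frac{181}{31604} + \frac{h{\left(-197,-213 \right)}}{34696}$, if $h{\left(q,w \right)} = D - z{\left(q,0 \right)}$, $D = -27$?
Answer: $- \frac{1783321}{274133096} \approx -0.0065053$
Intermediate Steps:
$z{\left(o,X \right)} = 0$ ($z{\left(o,X \right)} = - \frac{7}{2} + \frac{1}{2} \cdot 7 = - \frac{7}{2} + \frac{7}{2} = 0$)
$h{\left(q,w \right)} = -27$ ($h{\left(q,w \right)} = -27 - 0 = -27 + 0 = -27$)
$- \frac{181}{31604} + \frac{h{\left(-197,-213 \right)}}{34696} = - \frac{181}{31604} - \frac{27}{34696} = - \frac{1783321}{274133096}$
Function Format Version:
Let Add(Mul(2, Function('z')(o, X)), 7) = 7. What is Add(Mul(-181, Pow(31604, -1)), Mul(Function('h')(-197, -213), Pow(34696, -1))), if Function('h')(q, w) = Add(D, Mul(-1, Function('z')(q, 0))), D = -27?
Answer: Rational(-1783321, 274133096) ≈ -0.0065053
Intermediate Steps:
Function('z')(o, X) = 0 (Function('z')(o, X) = Add(Rational(-7, 2), Mul(Rational(1, 2), 7)) = Add(Rational(-7, 2), Rational(7, 2)) = 0)
Function('h')(q, w) = -27 (Function('h')(q, w) = Add(-27, Mul(-1, 0)) = Add(-27, 0) = -27)
Add(Mul(-181, Pow(31604, -1)), Mul(Function('h')(-197, -213), Pow(34696, -1))) = Add(Mul(-181, Pow(31604, -1)), Mul(-27, Pow(34696, -1))) = Add(Mul(-181, Rational(1, 31604)), Mul(-27, Rational(1, 34696))) = Add(Rational(-181, 31604), Rational(-27, 34696)) = Rational(-1783321, 274133096)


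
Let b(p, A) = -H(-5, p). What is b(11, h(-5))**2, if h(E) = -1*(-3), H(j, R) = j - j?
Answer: 0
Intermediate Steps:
H(j, R) = 0
h(E) = 3
b(p, A) = 0 (b(p, A) = -1*0 = 0)
b(11, h(-5))**2 = 0**2 = 0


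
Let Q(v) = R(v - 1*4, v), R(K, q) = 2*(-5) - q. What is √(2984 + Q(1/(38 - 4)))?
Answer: 3*√381990/34 ≈ 54.534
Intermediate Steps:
R(K, q) = -10 - q
Q(v) = -10 - v
√(2984 + Q(1/(38 - 4))) = √(2984 + (-10 - 1/(38 - 4))) = √(2984 + (-10 - 1/34)) = √(2984 - 341/34) = √(101115/34) = 3*√381990/34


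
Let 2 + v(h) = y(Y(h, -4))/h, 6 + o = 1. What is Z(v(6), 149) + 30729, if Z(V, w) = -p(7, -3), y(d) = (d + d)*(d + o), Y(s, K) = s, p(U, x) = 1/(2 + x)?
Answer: 30730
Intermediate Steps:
o = -5 (o = -6 + 1 = -5)
y(d) = 2*d*(-5 + d) (y(d) = (d + d)*(d - 5) = (2*d)*(-5 + d) = 2*d*(-5 + d))
v(h) = -12 + 2*h (v(h) = -2 + (2*h*(-5 + h))/h = -2 + (-10 + 2*h) = -12 + 2*h)
Z(V, w) = 1 (Z(V, w) = -1/(2 - 3) = -1/(-1) = -1*(-1) = 1)
Z(v(6), 149) + 30729 = 1 + 30729 = 30730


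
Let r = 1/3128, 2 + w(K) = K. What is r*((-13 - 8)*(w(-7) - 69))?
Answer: 819/1564 ≈ 0.52366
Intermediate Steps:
w(K) = -2 + K
r = 1/3128 ≈ 0.00031969
r*((-13 - 8)*(w(-7) - 69)) = ((-13 - 8)*((-2 - 7) - 69))/3128 = (-21*(-9 - 69))/3128 = (-21*(-78))/3128 = (1/3128)*1638 = 819/1564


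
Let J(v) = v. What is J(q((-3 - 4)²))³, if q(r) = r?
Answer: 117649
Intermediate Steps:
J(q((-3 - 4)²))³ = ((-3 - 4)²)³ = ((-7)²)³ = 49³ = 117649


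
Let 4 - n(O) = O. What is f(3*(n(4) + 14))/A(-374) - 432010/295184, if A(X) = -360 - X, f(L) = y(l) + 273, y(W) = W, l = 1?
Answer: 18708069/1033144 ≈ 18.108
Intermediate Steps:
n(O) = 4 - O
f(L) = 274 (f(L) = 1 + 273 = 274)
f(3*(n(4) + 14))/A(-374) - 432010/295184 = 274/(-360 - 1*(-374)) - 432010/295184 = 274/(-360 + 374) - 432010*1/295184 = 274/14 - 216005/147592 = 274*(1/14) - 216005/147592 = 137/7 - 216005/147592 = 18708069/1033144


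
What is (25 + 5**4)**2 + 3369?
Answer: 425869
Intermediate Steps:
(25 + 5**4)**2 + 3369 = (25 + 625)**2 + 3369 = 650**2 + 3369 = 422500 + 3369 = 425869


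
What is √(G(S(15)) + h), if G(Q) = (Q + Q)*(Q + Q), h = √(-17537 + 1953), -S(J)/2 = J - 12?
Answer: 2*√(36 + I*√974) ≈ 12.934 + 4.8259*I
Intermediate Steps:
S(J) = 24 - 2*J (S(J) = -2*(J - 12) = -2*(-12 + J) = 24 - 2*J)
h = 4*I*√974 (h = √(-15584) = 4*I*√974 ≈ 124.84*I)
G(Q) = 4*Q² (G(Q) = (2*Q)*(2*Q) = 4*Q²)
√(G(S(15)) + h) = √(4*(24 - 2*15)² + 4*I*√974) = √(4*(24 - 30)² + 4*I*√974) = √(4*(-6)² + 4*I*√974) = √(4*36 + 4*I*√974) = √(144 + 4*I*√974)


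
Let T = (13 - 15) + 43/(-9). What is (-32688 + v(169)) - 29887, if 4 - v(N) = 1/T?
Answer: -3816822/61 ≈ -62571.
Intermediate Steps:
T = -61/9 (T = -2 + 43*(-⅑) = -2 - 43/9 = -61/9 ≈ -6.7778)
v(N) = 253/61 (v(N) = 4 - 1/(-61/9) = 4 - 1*(-9/61) = 4 + 9/61 = 253/61)
(-32688 + v(169)) - 29887 = (-32688 + 253/61) - 29887 = -1993715/61 - 29887 = -3816822/61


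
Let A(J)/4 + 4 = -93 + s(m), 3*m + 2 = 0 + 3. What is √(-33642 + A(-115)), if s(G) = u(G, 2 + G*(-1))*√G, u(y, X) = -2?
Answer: √(-306270 - 24*√3)/3 ≈ 184.48*I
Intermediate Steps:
m = ⅓ (m = -⅔ + (0 + 3)/3 = -⅔ + (⅓)*3 = -⅔ + 1 = ⅓ ≈ 0.33333)
s(G) = -2*√G
A(J) = -388 - 8*√3/3 (A(J) = -16 + 4*(-93 - 2*√3/3) = -16 + (-372 - 8*√3/3) = -388 - 8*√3/3)
√(-33642 + A(-115)) = √(-33642 + (-388 - 8*√3/3)) = √(-34030 - 8*√3/3)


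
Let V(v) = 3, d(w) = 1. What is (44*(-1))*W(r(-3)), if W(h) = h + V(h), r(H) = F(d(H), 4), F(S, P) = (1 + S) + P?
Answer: -396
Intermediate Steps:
F(S, P) = 1 + P + S
r(H) = 6 (r(H) = 1 + 4 + 1 = 6)
W(h) = 3 + h (W(h) = h + 3 = 3 + h)
(44*(-1))*W(r(-3)) = (44*(-1))*(3 + 6) = -44*9 = -396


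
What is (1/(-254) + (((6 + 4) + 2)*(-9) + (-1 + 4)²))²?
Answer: 632371609/64516 ≈ 9801.8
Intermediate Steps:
(1/(-254) + (((6 + 4) + 2)*(-9) + (-1 + 4)²))² = (-1/254 + ((10 + 2)*(-9) + 3²))² = (-1/254 + (12*(-9) + 9))² = (-1/254 + (-108 + 9))² = (-1/254 - 99)² = (-25147/254)² = 632371609/64516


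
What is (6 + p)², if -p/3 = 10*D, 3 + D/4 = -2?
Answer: 367236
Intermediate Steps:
D = -20 (D = -12 + 4*(-2) = -12 - 8 = -20)
p = 600 (p = -30*(-20) = -3*(-200) = 600)
(6 + p)² = (6 + 600)² = 606² = 367236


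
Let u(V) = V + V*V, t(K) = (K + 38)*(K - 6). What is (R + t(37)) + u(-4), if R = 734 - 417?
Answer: 2654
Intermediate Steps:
R = 317
t(K) = (-6 + K)*(38 + K) (t(K) = (38 + K)*(-6 + K) = (-6 + K)*(38 + K))
u(V) = V + V²
(R + t(37)) + u(-4) = (317 + (-228 + 37² + 32*37)) - 4*(1 - 4) = (317 + (-228 + 1369 + 1184)) - 4*(-3) = (317 + 2325) + 12 = 2642 + 12 = 2654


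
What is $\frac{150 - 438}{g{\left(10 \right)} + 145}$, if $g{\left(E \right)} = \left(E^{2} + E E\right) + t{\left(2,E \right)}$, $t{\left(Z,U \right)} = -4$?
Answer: $- \frac{288}{341} \approx -0.84457$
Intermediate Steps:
$g{\left(E \right)} = -4 + 2 E^{2}$ ($g{\left(E \right)} = \left(E^{2} + E E\right) - 4 = \left(E^{2} + E^{2}\right) - 4 = 2 E^{2} - 4 = -4 + 2 E^{2}$)
$\frac{150 - 438}{g{\left(10 \right)} + 145} = \frac{150 - 438}{\left(-4 + 2 \cdot 10^{2}\right) + 145} = - \frac{288}{\left(-4 + 2 \cdot 100\right) + 145} = - \frac{288}{\left(-4 + 200\right) + 145} = - \frac{288}{196 + 145} = - \frac{288}{341}$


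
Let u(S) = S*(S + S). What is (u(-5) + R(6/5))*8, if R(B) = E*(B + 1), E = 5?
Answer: 488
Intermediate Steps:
u(S) = 2*S² (u(S) = S*(2*S) = 2*S²)
R(B) = 5 + 5*B (R(B) = 5*(B + 1) = 5*(1 + B) = 5 + 5*B)
(u(-5) + R(6/5))*8 = (2*(-5)² + (5 + 5*(6/5)))*8 = (2*25 + (5 + 5*(6*(⅕))))*8 = (50 + (5 + 5*(6/5)))*8 = (50 + (5 + 6))*8 = (50 + 11)*8 = 61*8 = 488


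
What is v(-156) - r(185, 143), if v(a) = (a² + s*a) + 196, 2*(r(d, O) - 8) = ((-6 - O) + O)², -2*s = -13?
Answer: 23492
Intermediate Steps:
s = 13/2 (s = -½*(-13) = 13/2 ≈ 6.5000)
r(d, O) = 26 (r(d, O) = 8 + ((-6 - O) + O)²/2 = 8 + (½)*(-6)² = 8 + (½)*36 = 8 + 18 = 26)
v(a) = 196 + a² + 13*a/2 (v(a) = (a² + 13*a/2) + 196 = 196 + a² + 13*a/2)
v(-156) - r(185, 143) = (196 + (-156)² + (13/2)*(-156)) - 1*26 = (196 + 24336 - 1014) - 26 = 23518 - 26 = 23492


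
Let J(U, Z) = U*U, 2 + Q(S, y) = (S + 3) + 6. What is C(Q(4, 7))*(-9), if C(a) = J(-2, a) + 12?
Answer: -144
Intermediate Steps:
Q(S, y) = 7 + S (Q(S, y) = -2 + ((S + 3) + 6) = -2 + ((3 + S) + 6) = -2 + (9 + S) = 7 + S)
J(U, Z) = U²
C(a) = 16 (C(a) = (-2)² + 12 = 4 + 12 = 16)
C(Q(4, 7))*(-9) = 16*(-9) = -144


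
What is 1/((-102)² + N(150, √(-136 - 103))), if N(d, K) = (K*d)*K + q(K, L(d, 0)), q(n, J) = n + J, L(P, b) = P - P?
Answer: -25446/647499155 - I*√239/647499155 ≈ -3.9299e-5 - 2.3876e-8*I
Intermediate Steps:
L(P, b) = 0
q(n, J) = J + n
N(d, K) = K + d*K² (N(d, K) = (K*d)*K + (0 + K) = d*K² + K = K + d*K²)
1/((-102)² + N(150, √(-136 - 103))) = 1/((-102)² + √(-136 - 103)*(1 + √(-136 - 103)*150)) = 1/(10404 + √(-239)*(1 + √(-239)*150)) = 1/(10404 + (I*√239)*(1 + (I*√239)*150)) = 1/(10404 + (I*√239)*(1 + 150*I*√239)) = 1/(10404 + I*√239*(1 + 150*I*√239))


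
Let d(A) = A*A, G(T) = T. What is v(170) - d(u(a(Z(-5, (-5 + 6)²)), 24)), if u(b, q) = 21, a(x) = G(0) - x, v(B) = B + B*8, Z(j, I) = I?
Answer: 1089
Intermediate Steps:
v(B) = 9*B (v(B) = B + 8*B = 9*B)
a(x) = -x (a(x) = 0 - x = -x)
d(A) = A²
v(170) - d(u(a(Z(-5, (-5 + 6)²)), 24)) = 9*170 - 1*21² = 1530 - 1*441 = 1530 - 441 = 1089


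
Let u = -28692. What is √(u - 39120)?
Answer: 2*I*√16953 ≈ 260.41*I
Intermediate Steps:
√(u - 39120) = √(-28692 - 39120) = √(-67812) = 2*I*√16953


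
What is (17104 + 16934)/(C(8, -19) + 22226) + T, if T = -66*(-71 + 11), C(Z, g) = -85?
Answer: 87712398/22141 ≈ 3961.5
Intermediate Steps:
T = 3960 (T = -66*(-60) = 3960)
(17104 + 16934)/(C(8, -19) + 22226) + T = (17104 + 16934)/(-85 + 22226) + 3960 = 34038/22141 + 3960 = 87712398/22141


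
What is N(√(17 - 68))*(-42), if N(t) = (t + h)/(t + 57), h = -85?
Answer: 16779/275 - 497*I*√51/275 ≈ 61.015 - 12.907*I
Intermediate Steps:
N(t) = (-85 + t)/(57 + t) (N(t) = (t - 85)/(t + 57) = (-85 + t)/(57 + t))
N(√(17 - 68))*(-42) = ((-85 + √(17 - 68))/(57 + √(17 - 68)))*(-42) = ((-85 + √(-51))/(57 + √(-51)))*(-42) = ((-85 + I*√51)/(57 + I*√51))*(-42) = -42*(-85 + I*√51)/(57 + I*√51)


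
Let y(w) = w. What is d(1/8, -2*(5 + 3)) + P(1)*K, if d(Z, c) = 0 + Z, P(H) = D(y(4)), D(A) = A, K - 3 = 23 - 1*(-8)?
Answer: 1089/8 ≈ 136.13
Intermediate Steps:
K = 34 (K = 3 + (23 - 1*(-8)) = 3 + (23 + 8) = 3 + 31 = 34)
P(H) = 4
d(Z, c) = Z
d(1/8, -2*(5 + 3)) + P(1)*K = 1/8 + 4*34 = ⅛ + 136 = 1089/8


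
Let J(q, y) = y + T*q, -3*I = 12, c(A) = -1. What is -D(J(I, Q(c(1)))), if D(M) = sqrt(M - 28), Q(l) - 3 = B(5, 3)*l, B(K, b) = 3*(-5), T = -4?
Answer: -sqrt(6) ≈ -2.4495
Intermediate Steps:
I = -4 (I = -1/3*12 = -4)
B(K, b) = -15
Q(l) = 3 - 15*l
J(q, y) = y - 4*q
D(M) = sqrt(-28 + M)
-D(J(I, Q(c(1)))) = -sqrt(-28 + ((3 - 15*(-1)) - 4*(-4))) = -sqrt(-28 + ((3 + 15) + 16)) = -sqrt(-28 + (18 + 16)) = -sqrt(-28 + 34) = -sqrt(6)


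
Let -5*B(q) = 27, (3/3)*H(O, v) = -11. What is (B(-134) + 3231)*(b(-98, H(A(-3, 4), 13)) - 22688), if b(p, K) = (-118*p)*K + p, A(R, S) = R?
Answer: -483807744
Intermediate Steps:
H(O, v) = -11
B(q) = -27/5 (B(q) = -⅕*27 = -27/5)
b(p, K) = p - 118*K*p (b(p, K) = -118*K*p + p = p - 118*K*p)
(B(-134) + 3231)*(b(-98, H(A(-3, 4), 13)) - 22688) = (-27/5 + 3231)*(-98*(1 - 118*(-11)) - 22688) = 16128*(-98*(1 + 1298) - 22688)/5 = 16128*(-98*1299 - 22688)/5 = 16128*(-127302 - 22688)/5 = (16128/5)*(-149990) = -483807744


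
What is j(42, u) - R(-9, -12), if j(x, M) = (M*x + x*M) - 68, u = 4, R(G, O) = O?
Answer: 280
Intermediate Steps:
j(x, M) = -68 + 2*M*x (j(x, M) = (M*x + M*x) - 68 = 2*M*x - 68 = -68 + 2*M*x)
j(42, u) - R(-9, -12) = (-68 + 2*4*42) - 1*(-12) = (-68 + 336) + 12 = 268 + 12 = 280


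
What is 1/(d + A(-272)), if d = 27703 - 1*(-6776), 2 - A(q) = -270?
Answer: 1/34751 ≈ 2.8776e-5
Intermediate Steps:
A(q) = 272 (A(q) = 2 - 1*(-270) = 2 + 270 = 272)
d = 34479 (d = 27703 + 6776 = 34479)
1/(d + A(-272)) = 1/(34479 + 272) = 1/34751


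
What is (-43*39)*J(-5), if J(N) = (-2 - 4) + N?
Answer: 18447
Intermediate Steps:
J(N) = -6 + N
(-43*39)*J(-5) = (-43*39)*(-6 - 5) = -1677*(-11) = 18447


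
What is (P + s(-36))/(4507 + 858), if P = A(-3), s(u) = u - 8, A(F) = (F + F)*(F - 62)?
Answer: 346/5365 ≈ 0.064492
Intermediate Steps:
A(F) = 2*F*(-62 + F) (A(F) = (2*F)*(-62 + F) = 2*F*(-62 + F))
s(u) = -8 + u
P = 390 (P = 2*(-3)*(-62 - 3) = 2*(-3)*(-65) = 390)
(P + s(-36))/(4507 + 858) = (390 + (-8 - 36))/(4507 + 858) = (390 - 44)/5365 = 346*(1/5365) = 346/5365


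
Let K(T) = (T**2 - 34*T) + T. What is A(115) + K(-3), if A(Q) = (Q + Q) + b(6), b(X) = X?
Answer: 344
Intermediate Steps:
A(Q) = 6 + 2*Q (A(Q) = (Q + Q) + 6 = 2*Q + 6 = 6 + 2*Q)
K(T) = T**2 - 33*T
A(115) + K(-3) = (6 + 2*115) - 3*(-33 - 3) = (6 + 230) - 3*(-36) = 236 + 108 = 344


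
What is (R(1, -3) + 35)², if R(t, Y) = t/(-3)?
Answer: 10816/9 ≈ 1201.8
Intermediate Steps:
R(t, Y) = -t/3 (R(t, Y) = t*(-⅓) = -t/3)
(R(1, -3) + 35)² = (-⅓*1 + 35)² = (-⅓ + 35)² = (104/3)² = 10816/9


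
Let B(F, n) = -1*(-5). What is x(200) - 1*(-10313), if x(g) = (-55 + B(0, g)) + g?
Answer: 10463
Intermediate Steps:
B(F, n) = 5
x(g) = -50 + g (x(g) = (-55 + 5) + g = -50 + g)
x(200) - 1*(-10313) = (-50 + 200) - 1*(-10313) = 150 + 10313 = 10463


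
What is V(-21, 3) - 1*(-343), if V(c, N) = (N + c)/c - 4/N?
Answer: 7193/21 ≈ 342.52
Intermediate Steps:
V(c, N) = -4/N + (N + c)/c (V(c, N) = (N + c)/c - 4/N = -4/N + (N + c)/c)
V(-21, 3) - 1*(-343) = (1 - 4/3 + 3/(-21)) - 1*(-343) = (1 - 4*1/3 + 3*(-1/21)) + 343 = (1 - 4/3 - 1/7) + 343 = -10/21 + 343 = 7193/21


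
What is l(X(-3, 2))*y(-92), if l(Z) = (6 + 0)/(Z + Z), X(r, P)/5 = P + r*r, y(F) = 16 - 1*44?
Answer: -84/55 ≈ -1.5273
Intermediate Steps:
y(F) = -28 (y(F) = 16 - 44 = -28)
X(r, P) = 5*P + 5*r² (X(r, P) = 5*(P + r*r) = 5*(P + r²) = 5*P + 5*r²)
l(Z) = 3/Z (l(Z) = 6/((2*Z)) = 6*(1/(2*Z)) = 3/Z)
l(X(-3, 2))*y(-92) = (3/(5*2 + 5*(-3)²))*(-28) = (3/(10 + 5*9))*(-28) = (3/(10 + 45))*(-28) = (3/55)*(-28) = -84/55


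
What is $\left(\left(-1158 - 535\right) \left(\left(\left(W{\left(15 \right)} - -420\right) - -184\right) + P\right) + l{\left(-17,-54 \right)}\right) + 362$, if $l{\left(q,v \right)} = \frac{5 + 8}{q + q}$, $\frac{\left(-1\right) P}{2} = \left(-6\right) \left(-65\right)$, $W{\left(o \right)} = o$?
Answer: $\frac{9279777}{34} \approx 2.7293 \cdot 10^{5}$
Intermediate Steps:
$P = -780$ ($P = - 2 \left(\left(-6\right) \left(-65\right)\right) = \left(-2\right) 390 = -780$)
$l{\left(q,v \right)} = \frac{13}{2 q}$
$\left(\left(-1158 - 535\right) \left(\left(\left(W{\left(15 \right)} - -420\right) - -184\right) + P\right) + l{\left(-17,-54 \right)}\right) + 362 = \left(\left(-1158 - 535\right) \left(\left(\left(15 - -420\right) - -184\right) - 780\right) + \frac{13}{2 \left(-17\right)}\right) + 362 = \left(- 1693 \left(\left(\left(15 + 420\right) + 184\right) - 780\right) + \frac{13}{2} \left(- \frac{1}{17}\right)\right) + 362 = \left(- 1693 \left(\left(435 + 184\right) - 780\right) - \frac{13}{34}\right) + 362 = \left(- 1693 \left(619 - 780\right) - \frac{13}{34}\right) + 362 = \left(\left(-1693\right) \left(-161\right) - \frac{13}{34}\right) + 362 = \left(272573 - \frac{13}{34}\right) + 362 = \frac{9267469}{34} + 362 = \frac{9279777}{34}$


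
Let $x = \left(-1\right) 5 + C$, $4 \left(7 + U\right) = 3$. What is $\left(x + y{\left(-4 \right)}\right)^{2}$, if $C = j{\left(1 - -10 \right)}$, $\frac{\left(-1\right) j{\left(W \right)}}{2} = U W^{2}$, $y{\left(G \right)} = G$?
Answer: $\frac{9042049}{4} \approx 2.2605 \cdot 10^{6}$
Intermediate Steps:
$U = - \frac{25}{4}$ ($U = -7 + \frac{1}{4} \cdot 3 = -7 + \frac{3}{4} = - \frac{25}{4} \approx -6.25$)
$j{\left(W \right)} = \frac{25 W^{2}}{2}$ ($j{\left(W \right)} = - 2 \left(- \frac{25 W^{2}}{4}\right) = \frac{25 W^{2}}{2}$)
$C = \frac{3025}{2}$ ($C = \frac{25 \left(1 - -10\right)^{2}}{2} = \frac{25 \left(1 + 10\right)^{2}}{2} = \frac{25 \cdot 11^{2}}{2} = \frac{25}{2} \cdot 121 = \frac{3025}{2} \approx 1512.5$)
$x = \frac{3015}{2}$ ($x = \left(-1\right) 5 + \frac{3025}{2} = -5 + \frac{3025}{2} = \frac{3015}{2} \approx 1507.5$)
$\left(x + y{\left(-4 \right)}\right)^{2} = \left(\frac{3015}{2} - 4\right)^{2} = \left(\frac{3007}{2}\right)^{2} = \frac{9042049}{4}$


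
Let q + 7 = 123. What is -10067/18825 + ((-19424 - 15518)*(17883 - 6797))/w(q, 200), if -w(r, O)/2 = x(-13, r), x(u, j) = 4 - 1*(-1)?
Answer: 729218390023/18825 ≈ 3.8737e+7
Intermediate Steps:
q = 116 (q = -7 + 123 = 116)
x(u, j) = 5 (x(u, j) = 4 + 1 = 5)
w(r, O) = -10 (w(r, O) = -2*5 = -10)
-10067/18825 + ((-19424 - 15518)*(17883 - 6797))/w(q, 200) = -10067/18825 + ((-19424 - 15518)*(17883 - 6797))/(-10) = -10067*1/18825 - 34942*11086*(-1/10) = -10067/18825 - 387367012*(-1/10) = -10067/18825 + 193683506/5 = 729218390023/18825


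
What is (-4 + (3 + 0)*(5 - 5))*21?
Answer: -84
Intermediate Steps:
(-4 + (3 + 0)*(5 - 5))*21 = (-4 + 3*0)*21 = (-4 + 0)*21 = -4*21 = -84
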